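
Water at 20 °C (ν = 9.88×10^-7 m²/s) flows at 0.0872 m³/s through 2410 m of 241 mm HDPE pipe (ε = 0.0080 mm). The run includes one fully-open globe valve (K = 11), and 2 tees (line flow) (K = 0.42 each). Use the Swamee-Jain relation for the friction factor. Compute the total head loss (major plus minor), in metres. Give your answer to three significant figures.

V = 4Q/(πD²) = 1.912 m/s; V²/2g = 0.1862 m
Re = 4.66×10^5, ε/D = 3.32×10^-5 → f = 0.01375 (Swamee-Jain)
Major: h_f = f(L/D)·V²/2g = 0.01375·10000·0.1862 = 25.60 m
Minor: ΣK = 11.8; h_m = ΣK·V²/2g = 2.205 m
Total H_L = 25.60 + 2.205 = 27.81 m

H_L ≈ 27.8 m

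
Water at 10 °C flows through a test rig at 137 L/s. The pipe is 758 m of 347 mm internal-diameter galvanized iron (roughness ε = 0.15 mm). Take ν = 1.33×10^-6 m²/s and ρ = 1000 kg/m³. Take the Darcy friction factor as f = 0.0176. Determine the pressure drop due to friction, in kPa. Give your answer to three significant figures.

Δp ≈ 40.3 kPa

V = 4Q/(πD²) = 4·0.137/(π·0.347²) = 1.449 m/s
h_f = f(L/D)V²/(2g) = 0.01760·(758/0.347)·1.449²/(2·9.81) = 4.112 m
Δp = ρg·h_f = 1000·9.81·4.112 = 40.34 kPa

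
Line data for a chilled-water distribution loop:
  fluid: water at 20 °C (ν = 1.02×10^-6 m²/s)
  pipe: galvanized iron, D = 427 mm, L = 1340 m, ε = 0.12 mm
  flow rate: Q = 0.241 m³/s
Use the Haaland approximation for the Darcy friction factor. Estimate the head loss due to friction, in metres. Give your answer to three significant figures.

V = 4Q/(πD²) = 4·0.241/(π·0.427²) = 1.683 m/s
Re = VD/ν = 1.683·0.427/1.02×10^-6 = 7.05×10^5 → turbulent
ε/D = 0.12/427 = 2.81×10^-4
Haaland: f = 0.01568
h_f = f(L/D)V²/(2g) = 0.01568·(1340/0.427)·1.683²/(2·9.81) = 7.102 m

h_f ≈ 7.10 m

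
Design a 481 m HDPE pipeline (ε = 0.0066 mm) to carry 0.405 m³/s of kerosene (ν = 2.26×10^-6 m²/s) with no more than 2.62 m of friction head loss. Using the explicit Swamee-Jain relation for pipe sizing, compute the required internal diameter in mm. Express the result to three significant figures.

D ≈ 514 mm

Swamee-Jain (Type III): D = 0.66·[ε^1.25·(LQ²/(gh_f))^4.75 + ν·Q^9.4·(L/(gh_f))^5.2]^0.04
LQ²/(gh_f) = 3.070; L/(gh_f) = 18.71
Term 1 = ε^1.25·(…)^4.75 = 6.89×10^-5; Term 2 = ν·Q^9.4·(…)^5.2 = 0.00190
D = 0.66·(6.89×10^-5 + 0.00190)^0.04 = 0.5144 m = 514 mm
Check: V = 1.95 m/s, Re = 4.44×10^5, f = 0.01357, h_f = 2.45 m ≈ 2.62 m ✓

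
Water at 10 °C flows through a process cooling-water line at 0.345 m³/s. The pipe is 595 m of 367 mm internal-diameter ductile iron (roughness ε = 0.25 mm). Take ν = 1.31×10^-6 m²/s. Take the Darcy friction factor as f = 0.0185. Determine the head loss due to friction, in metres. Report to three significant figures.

h_f ≈ 16.3 m

V = 4Q/(πD²) = 4·0.345/(π·0.367²) = 3.261 m/s
h_f = f(L/D)V²/(2g) = 0.01850·(595/0.367)·3.261²/(2·9.81) = 16.26 m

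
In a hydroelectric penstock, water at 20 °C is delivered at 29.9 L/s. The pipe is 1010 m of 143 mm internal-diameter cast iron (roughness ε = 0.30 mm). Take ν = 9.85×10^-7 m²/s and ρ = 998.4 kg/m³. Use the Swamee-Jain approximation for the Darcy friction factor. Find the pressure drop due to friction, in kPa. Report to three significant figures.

V = 4Q/(πD²) = 4·0.0299/(π·0.143²) = 1.862 m/s
Re = VD/ν = 1.862·0.143/9.85×10^-7 = 2.70×10^5 → turbulent
ε/D = 0.30/143 = 0.00210
Swamee-Jain: f = 0.02452
h_f = f(L/D)V²/(2g) = 0.02452·(1010/0.143)·1.862²/(2·9.81) = 30.59 m
Δp = ρg·h_f = 998.4·9.81·30.59 = 299.7 kPa

Δp ≈ 300 kPa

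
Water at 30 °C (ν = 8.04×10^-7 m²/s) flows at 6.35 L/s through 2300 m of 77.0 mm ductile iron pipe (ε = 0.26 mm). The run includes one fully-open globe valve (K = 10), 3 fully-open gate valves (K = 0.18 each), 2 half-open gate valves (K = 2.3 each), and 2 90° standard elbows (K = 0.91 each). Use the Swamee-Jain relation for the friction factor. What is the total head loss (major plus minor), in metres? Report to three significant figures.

V = 4Q/(πD²) = 1.364 m/s; V²/2g = 0.09478 m
Re = 1.31×10^5, ε/D = 0.00338 → f = 0.02822 (Swamee-Jain)
Major: h_f = f(L/D)·V²/2g = 0.02822·29870·0.09478 = 79.88 m
Minor: ΣK = 17.0; h_m = ΣK·V²/2g = 1.607 m
Total H_L = 79.88 + 1.607 = 81.49 m

H_L ≈ 81.5 m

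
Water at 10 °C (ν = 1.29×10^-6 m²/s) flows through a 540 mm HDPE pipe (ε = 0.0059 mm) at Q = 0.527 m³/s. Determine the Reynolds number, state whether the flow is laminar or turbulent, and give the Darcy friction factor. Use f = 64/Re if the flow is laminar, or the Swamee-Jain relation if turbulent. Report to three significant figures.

Re ≈ 9.63×10^5; turbulent; f ≈ 0.0119

V = 4Q/(πD²) = 2.301 m/s
Re = VD/ν = 2.301·0.540/1.29×10^-6 = 9.63×10^5
Re > 4000 → turbulent; ε/D = 1.09×10^-5
Swamee-Jain: f = 0.01194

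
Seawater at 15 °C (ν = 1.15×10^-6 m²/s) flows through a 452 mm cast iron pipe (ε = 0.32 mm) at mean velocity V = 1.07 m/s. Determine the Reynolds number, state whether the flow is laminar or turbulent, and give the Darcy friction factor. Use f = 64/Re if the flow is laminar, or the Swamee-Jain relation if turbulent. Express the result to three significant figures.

Re = VD/ν = 1.070·0.452/1.15×10^-6 = 4.21×10^5
Re > 4000 → turbulent; ε/D = 7.08×10^-4
Swamee-Jain: f = 0.01910

Re ≈ 4.21×10^5; turbulent; f ≈ 0.0191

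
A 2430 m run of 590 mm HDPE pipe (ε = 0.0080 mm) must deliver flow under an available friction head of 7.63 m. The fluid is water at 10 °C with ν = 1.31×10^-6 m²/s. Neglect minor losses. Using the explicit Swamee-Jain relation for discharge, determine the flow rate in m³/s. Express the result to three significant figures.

Swamee-Jain (Type II): Q = -0.965·√(gD⁵h_f/L)·ln[ε/(3.7D) + √(3.17ν²L/(gD³h_f))]
√(gD⁵h_f/L) = √(9.81·0.590⁵·7.63/2430) = 0.04693
ε/(3.7D) = 3.66×10^-6; √(3.17ν²L/(gD³h_f)) = 2.93×10^-5
Q = -0.965·0.04693·ln(3.299×10^-5) = 0.4673 m³/s
Check: V = 1.71 m/s, Re = 7.70×10^5, f = 0.01242, h_f = 7.62 m ≈ 7.63 m ✓

Q ≈ 0.467 m³/s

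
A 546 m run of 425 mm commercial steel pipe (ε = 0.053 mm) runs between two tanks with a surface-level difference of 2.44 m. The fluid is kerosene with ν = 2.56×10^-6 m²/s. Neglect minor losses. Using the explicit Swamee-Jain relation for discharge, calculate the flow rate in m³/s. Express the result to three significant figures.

Swamee-Jain (Type II): Q = -0.965·√(gD⁵h_f/L)·ln[ε/(3.7D) + √(3.17ν²L/(gD³h_f))]
√(gD⁵h_f/L) = √(9.81·0.425⁵·2.44/546) = 0.02466
ε/(3.7D) = 3.37×10^-5; √(3.17ν²L/(gD³h_f)) = 7.86×10^-5
Q = -0.965·0.02466·ln(1.123×10^-4) = 0.2164 m³/s
Check: V = 1.53 m/s, Re = 2.53×10^5, f = 0.01603, h_f = 2.44 m ≈ 2.44 m ✓

Q ≈ 0.216 m³/s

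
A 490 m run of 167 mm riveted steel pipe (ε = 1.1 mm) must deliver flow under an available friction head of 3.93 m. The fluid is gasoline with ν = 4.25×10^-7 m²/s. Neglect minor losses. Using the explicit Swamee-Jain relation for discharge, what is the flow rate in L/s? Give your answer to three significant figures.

Swamee-Jain (Type II): Q = -0.965·√(gD⁵h_f/L)·ln[ε/(3.7D) + √(3.17ν²L/(gD³h_f))]
√(gD⁵h_f/L) = √(9.81·0.167⁵·3.93/490) = 0.003197
ε/(3.7D) = 0.00178; √(3.17ν²L/(gD³h_f)) = 3.95×10^-5
Q = -0.965·0.003197·ln(0.001820) = 0.01946 m³/s
Check: V = 0.889 m/s, Re = 3.49×10^5, f = 0.03341, h_f = 3.95 m ≈ 3.93 m ✓

Q ≈ 19.5 L/s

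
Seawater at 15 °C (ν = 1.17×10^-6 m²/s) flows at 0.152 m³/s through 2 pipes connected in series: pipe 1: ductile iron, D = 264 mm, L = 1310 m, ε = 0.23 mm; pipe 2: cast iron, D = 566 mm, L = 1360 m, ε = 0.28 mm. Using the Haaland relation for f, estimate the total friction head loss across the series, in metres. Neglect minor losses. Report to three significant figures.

H ≈ 38.8 m

Pipe 1: V = 2.777 m/s, Re = 6.27×10^5, ε/D = 8.71×10^-4, f = 0.01949, h_1 = f(L/D)V²/2g = 38.02 m
Pipe 2: V = 0.6041 m/s, Re = 2.92×10^5, ε/D = 4.95×10^-4, f = 0.01807, h_2 = f(L/D)V²/2g = 0.8078 m
Series → Q common, losses add: H = Σh = 38.82 m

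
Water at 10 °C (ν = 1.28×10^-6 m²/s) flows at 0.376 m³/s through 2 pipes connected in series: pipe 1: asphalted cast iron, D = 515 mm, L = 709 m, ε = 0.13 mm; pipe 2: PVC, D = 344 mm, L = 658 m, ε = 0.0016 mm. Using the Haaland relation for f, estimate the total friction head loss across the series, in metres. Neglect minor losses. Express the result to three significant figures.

Pipe 1: V = 1.805 m/s, Re = 7.26×10^5, ε/D = 2.52×10^-4, f = 0.01539, h_1 = f(L/D)V²/2g = 3.518 m
Pipe 2: V = 4.046 m/s, Re = 1.09×10^6, ε/D = 4.65×10^-6, f = 0.01151, h_2 = f(L/D)V²/2g = 18.36 m
Series → Q common, losses add: H = Σh = 21.88 m

H ≈ 21.9 m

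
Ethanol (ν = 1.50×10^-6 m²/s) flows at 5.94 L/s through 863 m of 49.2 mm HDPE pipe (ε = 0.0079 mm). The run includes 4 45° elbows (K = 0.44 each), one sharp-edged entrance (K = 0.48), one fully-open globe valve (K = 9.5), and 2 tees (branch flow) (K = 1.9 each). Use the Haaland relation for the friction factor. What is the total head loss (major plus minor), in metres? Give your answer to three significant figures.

H_L ≈ 169 m

V = 4Q/(πD²) = 3.124 m/s; V²/2g = 0.4975 m
Re = 1.02×10^5, ε/D = 1.61×10^-4 → f = 0.01847 (Haaland)
Major: h_f = f(L/D)·V²/2g = 0.01847·17541·0.4975 = 161.2 m
Minor: ΣK = 15.5; h_m = ΣK·V²/2g = 7.732 m
Total H_L = 161.2 + 7.732 = 168.9 m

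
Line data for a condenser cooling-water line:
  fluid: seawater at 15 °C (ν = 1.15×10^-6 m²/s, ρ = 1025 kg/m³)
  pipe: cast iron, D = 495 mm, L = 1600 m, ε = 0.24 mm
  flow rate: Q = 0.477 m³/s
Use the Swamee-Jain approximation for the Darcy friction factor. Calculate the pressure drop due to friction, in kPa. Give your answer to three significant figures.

V = 4Q/(πD²) = 4·0.477/(π·0.495²) = 2.479 m/s
Re = VD/ν = 2.479·0.495/1.15×10^-6 = 1.07×10^6 → turbulent
ε/D = 0.24/495 = 4.85×10^-4
Swamee-Jain: f = 0.01716
h_f = f(L/D)V²/(2g) = 0.01716·(1600/0.495)·2.479²/(2·9.81) = 17.37 m
Δp = ρg·h_f = 1025·9.81·17.37 = 174.7 kPa

Δp ≈ 175 kPa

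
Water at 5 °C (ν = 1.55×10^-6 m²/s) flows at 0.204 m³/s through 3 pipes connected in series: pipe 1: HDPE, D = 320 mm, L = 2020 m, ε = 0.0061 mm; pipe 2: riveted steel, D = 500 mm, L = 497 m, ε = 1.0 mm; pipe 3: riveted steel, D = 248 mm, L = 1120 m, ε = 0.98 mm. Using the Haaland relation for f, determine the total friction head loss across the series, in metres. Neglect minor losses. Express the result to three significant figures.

H ≈ 146 m

Pipe 1: V = 2.537 m/s, Re = 5.24×10^5, ε/D = 1.91×10^-5, f = 0.01319, h_1 = f(L/D)V²/2g = 27.30 m
Pipe 2: V = 1.039 m/s, Re = 3.35×10^5, ε/D = 0.00200, f = 0.02394, h_2 = f(L/D)V²/2g = 1.309 m
Pipe 3: V = 4.223 m/s, Re = 6.76×10^5, ε/D = 0.00395, f = 0.02852, h_3 = f(L/D)V²/2g = 117.1 m
Series → Q common, losses add: H = Σh = 145.7 m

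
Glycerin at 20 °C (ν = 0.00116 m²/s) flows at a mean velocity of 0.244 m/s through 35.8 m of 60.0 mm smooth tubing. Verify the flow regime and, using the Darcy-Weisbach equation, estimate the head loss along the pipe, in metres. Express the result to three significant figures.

h_f ≈ 9.18 m

Re = VD/ν = 0.244·0.06000/0.00116 = 12.6 → laminar (Re < 2300)
f = 64/Re = 5.071
h_f = f(L/D)V²/(2g) = 5.071·(35.8/0.06000)·0.244²/(2·9.81) = 9.181 m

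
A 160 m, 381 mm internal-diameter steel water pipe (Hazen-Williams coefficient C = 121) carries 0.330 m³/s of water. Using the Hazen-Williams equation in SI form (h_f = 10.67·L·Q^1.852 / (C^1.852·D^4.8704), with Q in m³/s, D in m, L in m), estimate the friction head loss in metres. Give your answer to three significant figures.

h_f ≈ 3.34 m

h_f = 10.67·160·0.330^1.852 / (121^1.852·0.381^4.8704) = 3.344 m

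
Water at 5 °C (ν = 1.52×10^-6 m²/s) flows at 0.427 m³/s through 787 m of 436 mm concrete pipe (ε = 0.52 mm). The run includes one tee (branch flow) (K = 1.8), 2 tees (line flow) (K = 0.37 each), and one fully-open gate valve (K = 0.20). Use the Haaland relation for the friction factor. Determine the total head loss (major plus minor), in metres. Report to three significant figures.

V = 4Q/(πD²) = 2.860 m/s; V²/2g = 0.4169 m
Re = 8.20×10^5, ε/D = 0.00119 → f = 0.02083 (Haaland)
Major: h_f = f(L/D)·V²/2g = 0.02083·1805·0.4169 = 15.68 m
Minor: ΣK = 2.74; h_m = ΣK·V²/2g = 1.142 m
Total H_L = 15.68 + 1.142 = 16.82 m

H_L ≈ 16.8 m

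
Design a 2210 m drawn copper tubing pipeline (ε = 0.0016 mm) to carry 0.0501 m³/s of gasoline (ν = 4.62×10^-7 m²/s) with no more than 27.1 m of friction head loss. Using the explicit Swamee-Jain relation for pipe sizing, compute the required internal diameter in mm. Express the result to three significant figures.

Swamee-Jain (Type III): D = 0.66·[ε^1.25·(LQ²/(gh_f))^4.75 + ν·Q^9.4·(L/(gh_f))^5.2]^0.04
LQ²/(gh_f) = 0.02087; L/(gh_f) = 8.313
Term 1 = ε^1.25·(…)^4.75 = 5.92×10^-16; Term 2 = ν·Q^9.4·(…)^5.2 = 1.68×10^-14
D = 0.66·(5.92×10^-16 + 1.68×10^-14)^0.04 = 0.1859 m = 186 mm
Check: V = 1.85 m/s, Re = 7.43×10^5, f = 0.01239, h_f = 25.6 m ≈ 27.1 m ✓

D ≈ 186 mm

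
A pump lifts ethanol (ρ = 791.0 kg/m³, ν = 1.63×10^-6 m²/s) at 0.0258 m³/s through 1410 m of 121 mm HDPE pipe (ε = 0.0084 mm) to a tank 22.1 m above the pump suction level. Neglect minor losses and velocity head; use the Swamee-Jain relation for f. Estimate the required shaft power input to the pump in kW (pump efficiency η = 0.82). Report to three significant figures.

V = 4Q/(πD²) = 2.244 m/s; Re = 1.67×10^5; ε/D = 6.94×10^-5; f = 0.01665
h_f = f(L/D)V²/2g = 49.79 m
Total head H = z + h_f = 22.1 + 49.79 = 71.89 m
P_hyd = ρgQH = 791.0·9.81·0.0258·71.89 = 14.39 kW
P_shaft = P_hyd/η = 14.39/0.82 = 17.55 kW

P_shaft ≈ 17.6 kW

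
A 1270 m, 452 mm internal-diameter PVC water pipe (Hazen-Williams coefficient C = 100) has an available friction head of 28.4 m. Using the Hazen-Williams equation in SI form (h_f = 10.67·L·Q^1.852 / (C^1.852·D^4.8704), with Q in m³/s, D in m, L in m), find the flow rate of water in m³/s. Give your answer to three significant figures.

Rearranging: Q = [h_f·C^1.852·D^4.8704 / (10.67·L)]^(1/1.852)
Q = [28.4·100^1.852·0.452^4.8704 / (10.67·1270)]^0.540 = 0.4433 m³/s

Q ≈ 0.443 m³/s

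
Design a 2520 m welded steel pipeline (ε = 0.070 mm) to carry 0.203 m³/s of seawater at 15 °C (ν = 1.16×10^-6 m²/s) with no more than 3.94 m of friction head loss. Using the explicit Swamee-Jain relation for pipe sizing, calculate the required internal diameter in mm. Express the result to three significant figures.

D ≈ 511 mm

Swamee-Jain (Type III): D = 0.66·[ε^1.25·(LQ²/(gh_f))^4.75 + ν·Q^9.4·(L/(gh_f))^5.2]^0.04
LQ²/(gh_f) = 2.687; L/(gh_f) = 65.20
Term 1 = ε^1.25·(…)^4.75 = 7.00×10^-4; Term 2 = ν·Q^9.4·(…)^5.2 = 9.75×10^-4
D = 0.66·(7.00×10^-4 + 9.75×10^-4)^0.04 = 0.5111 m = 511 mm
Check: V = 0.989 m/s, Re = 4.36×10^5, f = 0.01510, h_f = 3.71 m ≈ 3.94 m ✓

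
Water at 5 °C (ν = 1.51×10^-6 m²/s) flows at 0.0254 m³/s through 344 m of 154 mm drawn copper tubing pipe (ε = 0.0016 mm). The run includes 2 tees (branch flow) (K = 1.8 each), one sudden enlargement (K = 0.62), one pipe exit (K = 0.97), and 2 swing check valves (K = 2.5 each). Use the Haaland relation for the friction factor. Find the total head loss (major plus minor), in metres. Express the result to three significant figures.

V = 4Q/(πD²) = 1.364 m/s; V²/2g = 0.09478 m
Re = 1.39×10^5, ε/D = 1.04×10^-5 → f = 0.01670 (Haaland)
Major: h_f = f(L/D)·V²/2g = 0.01670·2234·0.09478 = 3.537 m
Minor: ΣK = 10.2; h_m = ΣK·V²/2g = 0.9658 m
Total H_L = 3.537 + 0.9658 = 4.502 m

H_L ≈ 4.50 m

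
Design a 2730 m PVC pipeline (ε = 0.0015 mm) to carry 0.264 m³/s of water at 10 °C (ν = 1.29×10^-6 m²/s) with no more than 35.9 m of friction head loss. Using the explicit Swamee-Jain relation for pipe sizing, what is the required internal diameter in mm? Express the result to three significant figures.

Swamee-Jain (Type III): D = 0.66·[ε^1.25·(LQ²/(gh_f))^4.75 + ν·Q^9.4·(L/(gh_f))^5.2]^0.04
LQ²/(gh_f) = 0.5403; L/(gh_f) = 7.752
Term 1 = ε^1.25·(…)^4.75 = 2.82×10^-9; Term 2 = ν·Q^9.4·(…)^5.2 = 1.99×10^-7
D = 0.66·(2.82×10^-9 + 1.99×10^-7)^0.04 = 0.3562 m = 356 mm
Check: V = 2.65 m/s, Re = 7.31×10^5, f = 0.01233, h_f = 33.8 m ≈ 35.9 m ✓

D ≈ 356 mm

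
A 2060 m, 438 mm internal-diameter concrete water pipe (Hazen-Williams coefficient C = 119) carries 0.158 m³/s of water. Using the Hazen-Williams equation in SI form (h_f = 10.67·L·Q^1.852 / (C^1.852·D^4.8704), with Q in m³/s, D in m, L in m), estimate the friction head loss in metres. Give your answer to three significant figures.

h_f = 10.67·2060·0.158^1.852 / (119^1.852·0.438^4.8704) = 5.757 m

h_f ≈ 5.76 m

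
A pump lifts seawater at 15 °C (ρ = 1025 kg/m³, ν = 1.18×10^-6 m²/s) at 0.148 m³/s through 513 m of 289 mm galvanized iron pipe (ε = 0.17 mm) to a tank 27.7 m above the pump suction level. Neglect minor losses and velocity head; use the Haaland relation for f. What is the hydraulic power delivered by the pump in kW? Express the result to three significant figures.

V = 4Q/(πD²) = 2.256 m/s; Re = 5.53×10^5; ε/D = 5.88×10^-4; f = 0.01805
h_f = f(L/D)V²/2g = 8.312 m
Total head H = z + h_f = 27.7 + 8.312 = 36.01 m
P_hyd = ρgQH = 1025·9.81·0.148·36.01 = 53.59 kW

P_hyd ≈ 53.6 kW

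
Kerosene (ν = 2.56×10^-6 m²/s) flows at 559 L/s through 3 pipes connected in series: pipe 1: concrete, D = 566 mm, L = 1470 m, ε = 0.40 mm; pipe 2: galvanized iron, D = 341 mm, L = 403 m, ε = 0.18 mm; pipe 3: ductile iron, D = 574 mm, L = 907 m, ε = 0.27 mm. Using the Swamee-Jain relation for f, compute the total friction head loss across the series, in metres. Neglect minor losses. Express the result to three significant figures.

H ≈ 58.7 m

Pipe 1: V = 2.222 m/s, Re = 4.91×10^5, ε/D = 7.07×10^-4, f = 0.01897, h_1 = f(L/D)V²/2g = 12.40 m
Pipe 2: V = 6.121 m/s, Re = 8.15×10^5, ε/D = 5.28×10^-4, f = 0.01760, h_2 = f(L/D)V²/2g = 39.71 m
Pipe 3: V = 2.160 m/s, Re = 4.84×10^5, ε/D = 4.70×10^-4, f = 0.01762, h_3 = f(L/D)V²/2g = 6.621 m
Series → Q common, losses add: H = Σh = 58.73 m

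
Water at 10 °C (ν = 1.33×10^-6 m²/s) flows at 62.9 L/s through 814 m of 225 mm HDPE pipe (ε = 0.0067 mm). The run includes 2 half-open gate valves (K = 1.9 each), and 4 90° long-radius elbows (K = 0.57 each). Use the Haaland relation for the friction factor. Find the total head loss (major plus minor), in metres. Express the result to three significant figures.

V = 4Q/(πD²) = 1.582 m/s; V²/2g = 0.1276 m
Re = 2.68×10^5, ε/D = 2.98×10^-5 → f = 0.01489 (Haaland)
Major: h_f = f(L/D)·V²/2g = 0.01489·3618·0.1276 = 6.871 m
Minor: ΣK = 6.08; h_m = ΣK·V²/2g = 0.7755 m
Total H_L = 6.871 + 0.7755 = 7.646 m

H_L ≈ 7.65 m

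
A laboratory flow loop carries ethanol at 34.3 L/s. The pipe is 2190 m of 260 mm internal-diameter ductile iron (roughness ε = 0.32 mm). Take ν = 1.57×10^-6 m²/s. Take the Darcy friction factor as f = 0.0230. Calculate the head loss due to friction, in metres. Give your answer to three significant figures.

h_f ≈ 4.12 m

V = 4Q/(πD²) = 4·0.0343/(π·0.260²) = 0.6460 m/s
h_f = f(L/D)V²/(2g) = 0.02300·(2190/0.260)·0.6460²/(2·9.81) = 4.121 m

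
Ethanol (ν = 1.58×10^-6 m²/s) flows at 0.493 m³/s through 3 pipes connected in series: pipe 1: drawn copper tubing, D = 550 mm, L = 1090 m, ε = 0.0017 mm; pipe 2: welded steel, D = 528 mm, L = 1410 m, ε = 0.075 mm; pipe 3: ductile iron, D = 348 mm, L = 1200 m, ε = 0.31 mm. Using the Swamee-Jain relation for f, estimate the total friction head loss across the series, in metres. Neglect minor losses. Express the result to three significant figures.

Pipe 1: V = 2.075 m/s, Re = 7.22×10^5, ε/D = 3.09×10^-6, f = 0.01233, h_1 = f(L/D)V²/2g = 5.364 m
Pipe 2: V = 2.252 m/s, Re = 7.52×10^5, ε/D = 1.42×10^-4, f = 0.01439, h_2 = f(L/D)V²/2g = 9.930 m
Pipe 3: V = 5.183 m/s, Re = 1.14×10^6, ε/D = 8.91×10^-4, f = 0.01947, h_3 = f(L/D)V²/2g = 91.93 m
Series → Q common, losses add: H = Σh = 107.2 m

H ≈ 107 m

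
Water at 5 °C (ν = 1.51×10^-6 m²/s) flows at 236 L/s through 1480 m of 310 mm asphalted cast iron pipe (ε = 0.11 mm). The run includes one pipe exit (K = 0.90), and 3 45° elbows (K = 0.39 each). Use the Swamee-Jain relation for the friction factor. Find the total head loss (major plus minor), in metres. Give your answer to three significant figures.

H_L ≈ 40.4 m

V = 4Q/(πD²) = 3.127 m/s; V²/2g = 0.4983 m
Re = 6.42×10^5, ε/D = 3.55×10^-4 → f = 0.01655 (Swamee-Jain)
Major: h_f = f(L/D)·V²/2g = 0.01655·4774·0.4983 = 39.38 m
Minor: ΣK = 2.07; h_m = ΣK·V²/2g = 1.031 m
Total H_L = 39.38 + 1.031 = 40.41 m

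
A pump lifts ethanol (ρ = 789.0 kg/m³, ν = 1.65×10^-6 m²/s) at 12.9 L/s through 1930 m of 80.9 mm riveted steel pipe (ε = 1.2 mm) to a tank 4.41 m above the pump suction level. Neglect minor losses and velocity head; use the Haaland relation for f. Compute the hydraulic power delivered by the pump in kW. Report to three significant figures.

P_hyd ≈ 34.1 kW

V = 4Q/(πD²) = 2.510 m/s; Re = 1.23×10^5; ε/D = 0.0148; f = 0.04396
h_f = f(L/D)V²/2g = 336.7 m
Total head H = z + h_f = 4.41 + 336.7 = 341.1 m
P_hyd = ρgQH = 789.0·9.81·0.0129·341.1 = 34.06 kW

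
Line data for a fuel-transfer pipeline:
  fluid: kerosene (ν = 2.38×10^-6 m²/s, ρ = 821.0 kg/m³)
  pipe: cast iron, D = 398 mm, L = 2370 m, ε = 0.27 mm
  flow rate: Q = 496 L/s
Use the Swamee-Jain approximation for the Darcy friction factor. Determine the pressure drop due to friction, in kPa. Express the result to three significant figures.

Δp ≈ 723 kPa

V = 4Q/(πD²) = 4·0.496/(π·0.398²) = 3.987 m/s
Re = VD/ν = 3.987·0.398/2.38×10^-6 = 6.67×10^5 → turbulent
ε/D = 0.27/398 = 6.78×10^-4
Swamee-Jain: f = 0.01861
h_f = f(L/D)V²/(2g) = 0.01861·(2370/0.398)·3.987²/(2·9.81) = 89.79 m
Δp = ρg·h_f = 821.0·9.81·89.79 = 723.1 kPa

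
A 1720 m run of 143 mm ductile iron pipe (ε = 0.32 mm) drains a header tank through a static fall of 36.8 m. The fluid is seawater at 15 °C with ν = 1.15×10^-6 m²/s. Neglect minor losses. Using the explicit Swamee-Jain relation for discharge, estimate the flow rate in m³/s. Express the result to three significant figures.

Swamee-Jain (Type II): Q = -0.965·√(gD⁵h_f/L)·ln[ε/(3.7D) + √(3.17ν²L/(gD³h_f))]
√(gD⁵h_f/L) = √(9.81·0.143⁵·36.8/1720) = 0.003543
ε/(3.7D) = 6.05×10^-4; √(3.17ν²L/(gD³h_f)) = 8.26×10^-5
Q = -0.965·0.003543·ln(6.874×10^-4) = 0.02490 m³/s
Check: V = 1.55 m/s, Re = 1.93×10^5, f = 0.02517, h_f = 37.1 m ≈ 36.8 m ✓

Q ≈ 0.0249 m³/s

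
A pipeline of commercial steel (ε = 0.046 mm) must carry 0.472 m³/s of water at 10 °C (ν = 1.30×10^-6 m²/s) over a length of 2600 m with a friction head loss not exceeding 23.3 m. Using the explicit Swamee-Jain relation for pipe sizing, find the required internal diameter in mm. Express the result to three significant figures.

D ≈ 492 mm

Swamee-Jain (Type III): D = 0.66·[ε^1.25·(LQ²/(gh_f))^4.75 + ν·Q^9.4·(L/(gh_f))^5.2]^0.04
LQ²/(gh_f) = 2.534; L/(gh_f) = 11.37
Term 1 = ε^1.25·(…)^4.75 = 3.14×10^-4; Term 2 = ν·Q^9.4·(…)^5.2 = 3.47×10^-4
D = 0.66·(3.14×10^-4 + 3.47×10^-4)^0.04 = 0.4924 m = 492 mm
Check: V = 2.48 m/s, Re = 9.39×10^5, f = 0.01348, h_f = 22.3 m ≈ 23.3 m ✓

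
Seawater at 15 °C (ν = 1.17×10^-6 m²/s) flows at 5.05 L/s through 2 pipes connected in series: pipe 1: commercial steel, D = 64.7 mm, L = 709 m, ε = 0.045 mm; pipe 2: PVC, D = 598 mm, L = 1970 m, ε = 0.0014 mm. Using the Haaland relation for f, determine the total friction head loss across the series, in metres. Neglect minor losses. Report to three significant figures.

H ≈ 28.0 m

Pipe 1: V = 1.536 m/s, Re = 8.49×10^4, ε/D = 6.96×10^-4, f = 0.02125, h_1 = f(L/D)V²/2g = 28.00 m
Pipe 2: V = 0.01798 m/s, Re = 9190, ε/D = 2.34×10^-6, f = 0.03162, h_2 = f(L/D)V²/2g = 0.001716 m
Series → Q common, losses add: H = Σh = 28.00 m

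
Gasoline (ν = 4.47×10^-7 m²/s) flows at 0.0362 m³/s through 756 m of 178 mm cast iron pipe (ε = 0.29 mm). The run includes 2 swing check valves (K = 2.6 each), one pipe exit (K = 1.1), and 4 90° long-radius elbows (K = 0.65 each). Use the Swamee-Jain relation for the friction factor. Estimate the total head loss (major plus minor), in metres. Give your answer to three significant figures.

V = 4Q/(πD²) = 1.455 m/s; V²/2g = 0.1079 m
Re = 5.79×10^5, ε/D = 0.00163 → f = 0.02267 (Swamee-Jain)
Major: h_f = f(L/D)·V²/2g = 0.02267·4247·0.1079 = 10.38 m
Minor: ΣK = 8.90; h_m = ΣK·V²/2g = 0.9599 m
Total H_L = 10.38 + 0.9599 = 11.34 m

H_L ≈ 11.3 m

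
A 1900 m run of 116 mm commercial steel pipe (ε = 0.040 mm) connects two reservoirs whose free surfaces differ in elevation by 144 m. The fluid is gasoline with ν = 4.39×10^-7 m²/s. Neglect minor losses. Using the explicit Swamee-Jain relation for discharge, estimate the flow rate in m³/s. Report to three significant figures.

Swamee-Jain (Type II): Q = -0.965·√(gD⁵h_f/L)·ln[ε/(3.7D) + √(3.17ν²L/(gD³h_f))]
√(gD⁵h_f/L) = √(9.81·0.116⁵·144/1900) = 0.003952
ε/(3.7D) = 9.32×10^-5; √(3.17ν²L/(gD³h_f)) = 2.29×10^-5
Q = -0.965·0.003952·ln(1.161×10^-4) = 0.03455 m³/s
Check: V = 3.27 m/s, Re = 8.64×10^5, f = 0.01624, h_f = 145 m ≈ 144 m ✓

Q ≈ 0.0346 m³/s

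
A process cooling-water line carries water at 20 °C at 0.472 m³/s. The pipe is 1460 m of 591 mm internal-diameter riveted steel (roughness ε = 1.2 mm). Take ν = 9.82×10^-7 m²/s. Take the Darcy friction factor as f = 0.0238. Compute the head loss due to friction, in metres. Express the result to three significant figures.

V = 4Q/(πD²) = 4·0.472/(π·0.591²) = 1.721 m/s
h_f = f(L/D)V²/(2g) = 0.02380·(1460/0.591)·1.721²/(2·9.81) = 8.872 m

h_f ≈ 8.87 m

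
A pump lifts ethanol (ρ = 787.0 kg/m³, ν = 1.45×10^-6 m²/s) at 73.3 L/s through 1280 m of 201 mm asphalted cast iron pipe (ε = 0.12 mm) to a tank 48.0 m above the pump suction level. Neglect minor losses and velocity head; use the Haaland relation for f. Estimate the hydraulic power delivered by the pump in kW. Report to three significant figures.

P_hyd ≈ 45.3 kW

V = 4Q/(πD²) = 2.310 m/s; Re = 3.20×10^5; ε/D = 5.97×10^-4; f = 0.01855
h_f = f(L/D)V²/2g = 32.12 m
Total head H = z + h_f = 48.0 + 32.12 = 80.12 m
P_hyd = ρgQH = 787.0·9.81·0.0733·80.12 = 45.34 kW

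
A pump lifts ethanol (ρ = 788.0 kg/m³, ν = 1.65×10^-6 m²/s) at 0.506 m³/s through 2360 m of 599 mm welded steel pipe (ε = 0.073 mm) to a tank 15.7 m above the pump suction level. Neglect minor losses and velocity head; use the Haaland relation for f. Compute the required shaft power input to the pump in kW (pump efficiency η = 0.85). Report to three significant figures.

P_shaft ≈ 114 kW

V = 4Q/(πD²) = 1.796 m/s; Re = 6.52×10^5; ε/D = 1.22×10^-4; f = 0.01413
h_f = f(L/D)V²/2g = 9.146 m
Total head H = z + h_f = 15.7 + 9.146 = 24.85 m
P_hyd = ρgQH = 788.0·9.81·0.506·24.85 = 97.18 kW
P_shaft = P_hyd/η = 97.18/0.85 = 114.3 kW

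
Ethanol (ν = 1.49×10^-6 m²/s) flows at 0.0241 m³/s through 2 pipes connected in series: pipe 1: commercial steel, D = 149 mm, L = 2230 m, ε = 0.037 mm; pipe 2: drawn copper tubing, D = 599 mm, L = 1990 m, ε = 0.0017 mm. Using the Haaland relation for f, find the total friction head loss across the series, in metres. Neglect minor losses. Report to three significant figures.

H ≈ 26.3 m

Pipe 1: V = 1.382 m/s, Re = 1.38×10^5, ε/D = 2.48×10^-4, f = 0.01805, h_1 = f(L/D)V²/2g = 26.30 m
Pipe 2: V = 0.08552 m/s, Re = 3.44×10^4, ε/D = 2.84×10^-6, f = 0.02258, h_2 = f(L/D)V²/2g = 0.02796 m
Series → Q common, losses add: H = Σh = 26.33 m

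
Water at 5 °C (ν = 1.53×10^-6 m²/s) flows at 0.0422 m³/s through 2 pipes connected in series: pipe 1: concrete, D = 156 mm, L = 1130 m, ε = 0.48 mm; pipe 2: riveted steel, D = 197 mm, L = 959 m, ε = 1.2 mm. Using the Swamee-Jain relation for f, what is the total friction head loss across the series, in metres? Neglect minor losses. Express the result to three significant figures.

Pipe 1: V = 2.208 m/s, Re = 2.25×10^5, ε/D = 0.00308, f = 0.02711, h_1 = f(L/D)V²/2g = 48.79 m
Pipe 2: V = 1.384 m/s, Re = 1.78×10^5, ε/D = 0.00609, f = 0.03292, h_2 = f(L/D)V²/2g = 15.65 m
Series → Q common, losses add: H = Σh = 64.45 m

H ≈ 64.4 m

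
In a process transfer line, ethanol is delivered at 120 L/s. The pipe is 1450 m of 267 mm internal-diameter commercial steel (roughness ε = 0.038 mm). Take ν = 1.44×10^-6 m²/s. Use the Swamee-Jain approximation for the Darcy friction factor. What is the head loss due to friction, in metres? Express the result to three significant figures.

V = 4Q/(πD²) = 4·0.120/(π·0.267²) = 2.143 m/s
Re = VD/ν = 2.143·0.267/1.44×10^-6 = 3.97×10^5 → turbulent
ε/D = 0.038/267 = 1.42×10^-4
Swamee-Jain: f = 0.01531
h_f = f(L/D)V²/(2g) = 0.01531·(1450/0.267)·2.143²/(2·9.81) = 19.46 m

h_f ≈ 19.5 m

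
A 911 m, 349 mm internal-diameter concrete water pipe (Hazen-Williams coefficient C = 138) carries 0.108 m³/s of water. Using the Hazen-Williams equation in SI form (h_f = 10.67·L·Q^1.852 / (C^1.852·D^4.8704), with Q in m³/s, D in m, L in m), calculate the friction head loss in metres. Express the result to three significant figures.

h_f = 10.67·911·0.108^1.852 / (138^1.852·0.349^4.8704) = 2.892 m

h_f ≈ 2.89 m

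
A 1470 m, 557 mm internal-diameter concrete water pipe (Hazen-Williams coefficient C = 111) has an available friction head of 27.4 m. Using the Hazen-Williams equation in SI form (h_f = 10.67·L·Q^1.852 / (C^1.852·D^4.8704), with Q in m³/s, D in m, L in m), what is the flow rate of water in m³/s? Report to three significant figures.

Rearranging: Q = [h_f·C^1.852·D^4.8704 / (10.67·L)]^(1/1.852)
Q = [27.4·111^1.852·0.557^4.8704 / (10.67·1470)]^0.540 = 0.7725 m³/s

Q ≈ 0.773 m³/s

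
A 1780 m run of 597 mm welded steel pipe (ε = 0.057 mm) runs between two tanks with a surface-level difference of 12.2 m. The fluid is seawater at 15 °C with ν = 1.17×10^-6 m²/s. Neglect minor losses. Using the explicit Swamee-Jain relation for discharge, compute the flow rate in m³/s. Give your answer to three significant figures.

Q ≈ 0.692 m³/s

Swamee-Jain (Type II): Q = -0.965·√(gD⁵h_f/L)·ln[ε/(3.7D) + √(3.17ν²L/(gD³h_f))]
√(gD⁵h_f/L) = √(9.81·0.597⁵·12.2/1780) = 0.07141
ε/(3.7D) = 2.58×10^-5; √(3.17ν²L/(gD³h_f)) = 1.74×10^-5
Q = -0.965·0.07141·ln(4.322×10^-5) = 0.6925 m³/s
Check: V = 2.47 m/s, Re = 1.26×10^6, f = 0.01319, h_f = 12.3 m ≈ 12.2 m ✓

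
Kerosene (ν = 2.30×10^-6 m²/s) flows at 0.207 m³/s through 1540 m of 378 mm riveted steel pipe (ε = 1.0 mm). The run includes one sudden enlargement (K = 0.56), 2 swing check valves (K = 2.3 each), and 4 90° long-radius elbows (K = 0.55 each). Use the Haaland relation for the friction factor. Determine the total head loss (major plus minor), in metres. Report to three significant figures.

H_L ≈ 19.5 m

V = 4Q/(πD²) = 1.845 m/s; V²/2g = 0.1734 m
Re = 3.03×10^5, ε/D = 0.00265 → f = 0.02575 (Haaland)
Major: h_f = f(L/D)·V²/2g = 0.02575·4074·0.1734 = 18.19 m
Minor: ΣK = 7.36; h_m = ΣK·V²/2g = 1.276 m
Total H_L = 18.19 + 1.276 = 19.47 m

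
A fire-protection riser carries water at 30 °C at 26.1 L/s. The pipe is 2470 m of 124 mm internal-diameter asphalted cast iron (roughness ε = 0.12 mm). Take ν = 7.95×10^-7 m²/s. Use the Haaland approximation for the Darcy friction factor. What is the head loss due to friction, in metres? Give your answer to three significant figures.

h_f ≈ 96.3 m

V = 4Q/(πD²) = 4·0.0261/(π·0.124²) = 2.161 m/s
Re = VD/ν = 2.161·0.124/7.95×10^-7 = 3.37×10^5 → turbulent
ε/D = 0.12/124 = 9.68×10^-4
Haaland: f = 0.02030
h_f = f(L/D)V²/(2g) = 0.02030·(2470/0.124)·2.161²/(2·9.81) = 96.25 m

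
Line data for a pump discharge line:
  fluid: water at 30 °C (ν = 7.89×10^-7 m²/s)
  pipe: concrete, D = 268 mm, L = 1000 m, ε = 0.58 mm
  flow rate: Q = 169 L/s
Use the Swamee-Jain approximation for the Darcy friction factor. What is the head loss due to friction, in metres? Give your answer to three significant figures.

V = 4Q/(πD²) = 4·0.169/(π·0.268²) = 2.996 m/s
Re = VD/ν = 2.996·0.268/7.89×10^-7 = 1.02×10^6 → turbulent
ε/D = 0.58/268 = 0.00216
Swamee-Jain: f = 0.02416
h_f = f(L/D)V²/(2g) = 0.02416·(1000/0.268)·2.996²/(2·9.81) = 41.25 m

h_f ≈ 41.2 m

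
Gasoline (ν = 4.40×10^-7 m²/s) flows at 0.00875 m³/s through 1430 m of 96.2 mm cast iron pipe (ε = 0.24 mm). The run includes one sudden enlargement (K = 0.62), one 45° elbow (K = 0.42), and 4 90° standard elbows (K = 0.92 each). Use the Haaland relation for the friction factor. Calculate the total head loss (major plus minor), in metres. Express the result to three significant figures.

H_L ≈ 28.3 m

V = 4Q/(πD²) = 1.204 m/s; V²/2g = 0.07386 m
Re = 2.63×10^5, ε/D = 0.00249 → f = 0.02543 (Haaland)
Major: h_f = f(L/D)·V²/2g = 0.02543·14865·0.07386 = 27.92 m
Minor: ΣK = 4.72; h_m = ΣK·V²/2g = 0.3486 m
Total H_L = 27.92 + 0.3486 = 28.27 m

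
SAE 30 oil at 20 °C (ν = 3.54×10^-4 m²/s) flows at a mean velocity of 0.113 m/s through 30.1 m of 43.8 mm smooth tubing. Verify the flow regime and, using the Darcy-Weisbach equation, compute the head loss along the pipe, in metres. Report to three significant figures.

Re = VD/ν = 0.113·0.04380/3.54×10^-4 = 14.0 → laminar (Re < 2300)
f = 64/Re = 4.578
h_f = f(L/D)V²/(2g) = 4.578·(30.1/0.04380)·0.113²/(2·9.81) = 2.047 m

h_f ≈ 2.05 m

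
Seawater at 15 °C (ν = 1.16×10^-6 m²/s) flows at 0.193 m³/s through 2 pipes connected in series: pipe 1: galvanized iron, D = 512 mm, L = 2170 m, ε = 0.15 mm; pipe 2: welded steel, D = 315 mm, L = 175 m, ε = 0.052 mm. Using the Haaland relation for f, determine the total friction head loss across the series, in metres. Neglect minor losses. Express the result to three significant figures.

Pipe 1: V = 0.9374 m/s, Re = 4.14×10^5, ε/D = 2.93×10^-4, f = 0.01631, h_1 = f(L/D)V²/2g = 3.097 m
Pipe 2: V = 2.477 m/s, Re = 6.73×10^5, ε/D = 1.65×10^-4, f = 0.01458, h_2 = f(L/D)V²/2g = 2.532 m
Series → Q common, losses add: H = Σh = 5.629 m

H ≈ 5.63 m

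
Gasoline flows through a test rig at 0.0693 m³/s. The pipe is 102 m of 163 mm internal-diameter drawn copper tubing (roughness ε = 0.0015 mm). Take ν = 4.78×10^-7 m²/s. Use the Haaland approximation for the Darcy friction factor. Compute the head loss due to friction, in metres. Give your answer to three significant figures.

h_f ≈ 4.06 m

V = 4Q/(πD²) = 4·0.0693/(π·0.163²) = 3.321 m/s
Re = VD/ν = 3.321·0.163/4.78×10^-7 = 1.13×10^6 → turbulent
ε/D = 0.0015/163 = 9.20×10^-6
Haaland: f = 0.01153
h_f = f(L/D)V²/(2g) = 0.01153·(102/0.163)·3.321²/(2·9.81) = 4.055 m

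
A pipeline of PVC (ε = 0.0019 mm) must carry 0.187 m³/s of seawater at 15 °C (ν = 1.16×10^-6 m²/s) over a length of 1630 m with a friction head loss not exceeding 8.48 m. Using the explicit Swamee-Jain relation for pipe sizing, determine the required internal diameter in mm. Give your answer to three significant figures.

Swamee-Jain (Type III): D = 0.66·[ε^1.25·(LQ²/(gh_f))^4.75 + ν·Q^9.4·(L/(gh_f))^5.2]^0.04
LQ²/(gh_f) = 0.6852; L/(gh_f) = 19.59
Term 1 = ε^1.25·(…)^4.75 = 1.17×10^-8; Term 2 = ν·Q^9.4·(…)^5.2 = 8.69×10^-7
D = 0.66·(1.17×10^-8 + 8.69×10^-7)^0.04 = 0.3779 m = 378 mm
Check: V = 1.67 m/s, Re = 5.43×10^5, f = 0.01298, h_f = 7.94 m ≈ 8.48 m ✓

D ≈ 378 mm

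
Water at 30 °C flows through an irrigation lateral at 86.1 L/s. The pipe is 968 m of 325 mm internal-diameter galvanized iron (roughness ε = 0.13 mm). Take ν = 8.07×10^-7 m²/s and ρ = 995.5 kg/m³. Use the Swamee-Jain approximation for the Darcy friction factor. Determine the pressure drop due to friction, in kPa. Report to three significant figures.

Δp ≈ 27.6 kPa

V = 4Q/(πD²) = 4·0.0861/(π·0.325²) = 1.038 m/s
Re = VD/ν = 1.038·0.325/8.07×10^-7 = 4.18×10^5 → turbulent
ε/D = 0.13/325 = 4.00×10^-4
Swamee-Jain: f = 0.01731
h_f = f(L/D)V²/(2g) = 0.01731·(968/0.325)·1.038²/(2·9.81) = 2.830 m
Δp = ρg·h_f = 995.5·9.81·2.830 = 27.64 kPa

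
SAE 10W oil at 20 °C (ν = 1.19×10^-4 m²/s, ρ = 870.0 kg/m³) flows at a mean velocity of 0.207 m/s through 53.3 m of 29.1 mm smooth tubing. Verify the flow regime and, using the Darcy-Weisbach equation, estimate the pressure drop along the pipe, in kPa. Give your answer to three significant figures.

Re = VD/ν = 0.207·0.02910/1.19×10^-4 = 50.6 → laminar (Re < 2300)
f = 64/Re = 1.264
h_f = f(L/D)V²/(2g) = 1.264·(53.3/0.02910)·0.207²/(2·9.81) = 5.058 m
Δp = ρg·h_f = 870.0·9.81·5.058 = 43.16 kPa

Δp ≈ 43.2 kPa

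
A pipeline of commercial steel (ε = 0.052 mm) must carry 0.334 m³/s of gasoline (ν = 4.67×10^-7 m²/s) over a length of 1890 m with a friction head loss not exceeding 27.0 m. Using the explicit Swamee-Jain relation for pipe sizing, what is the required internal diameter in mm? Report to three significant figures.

Swamee-Jain (Type III): D = 0.66·[ε^1.25·(LQ²/(gh_f))^4.75 + ν·Q^9.4·(L/(gh_f))^5.2]^0.04
LQ²/(gh_f) = 0.7960; L/(gh_f) = 7.136
Term 1 = ε^1.25·(…)^4.75 = 1.49×10^-6; Term 2 = ν·Q^9.4·(…)^5.2 = 4.27×10^-7
D = 0.66·(1.49×10^-6 + 4.27×10^-7)^0.04 = 0.3898 m = 390 mm
Check: V = 2.80 m/s, Re = 2.34×10^6, f = 0.01333, h_f = 25.8 m ≈ 27.0 m ✓

D ≈ 390 mm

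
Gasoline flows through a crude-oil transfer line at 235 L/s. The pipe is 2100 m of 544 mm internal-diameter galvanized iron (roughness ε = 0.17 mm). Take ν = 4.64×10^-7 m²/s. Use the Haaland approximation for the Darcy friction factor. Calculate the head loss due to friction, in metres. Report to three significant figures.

h_f ≈ 3.14 m

V = 4Q/(πD²) = 4·0.235/(π·0.544²) = 1.011 m/s
Re = VD/ν = 1.011·0.544/4.64×10^-7 = 1.19×10^6 → turbulent
ε/D = 0.17/544 = 3.13×10^-4
Haaland: f = 0.01562
h_f = f(L/D)V²/(2g) = 0.01562·(2100/0.544)·1.011²/(2·9.81) = 3.142 m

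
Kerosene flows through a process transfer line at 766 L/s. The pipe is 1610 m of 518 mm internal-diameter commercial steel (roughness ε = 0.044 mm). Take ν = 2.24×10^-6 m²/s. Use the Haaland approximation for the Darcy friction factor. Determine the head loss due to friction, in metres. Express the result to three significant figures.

V = 4Q/(πD²) = 4·0.766/(π·0.518²) = 3.635 m/s
Re = VD/ν = 3.635·0.518/2.24×10^-6 = 8.41×10^5 → turbulent
ε/D = 0.044/518 = 8.49×10^-5
Haaland: f = 0.01331
h_f = f(L/D)V²/(2g) = 0.01331·(1610/0.518)·3.635²/(2·9.81) = 27.86 m

h_f ≈ 27.9 m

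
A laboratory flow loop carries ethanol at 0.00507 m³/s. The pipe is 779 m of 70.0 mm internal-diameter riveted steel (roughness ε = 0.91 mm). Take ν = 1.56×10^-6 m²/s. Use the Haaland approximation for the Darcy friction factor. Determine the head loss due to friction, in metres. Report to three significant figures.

h_f ≈ 41.7 m

V = 4Q/(πD²) = 4·0.00507/(π·0.0700²) = 1.317 m/s
Re = VD/ν = 1.317·0.0700/1.56×10^-6 = 5.91×10^4 → turbulent
ε/D = 0.91/70.0 = 0.0130
Haaland: f = 0.04240
h_f = f(L/D)V²/(2g) = 0.04240·(779/0.0700)·1.317²/(2·9.81) = 41.74 m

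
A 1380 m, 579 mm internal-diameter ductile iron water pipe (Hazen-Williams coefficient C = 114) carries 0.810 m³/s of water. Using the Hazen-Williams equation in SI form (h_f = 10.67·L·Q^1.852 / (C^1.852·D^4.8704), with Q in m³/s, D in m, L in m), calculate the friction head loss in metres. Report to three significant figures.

h_f = 10.67·1380·0.810^1.852 / (114^1.852·0.579^4.8704) = 22.13 m

h_f ≈ 22.1 m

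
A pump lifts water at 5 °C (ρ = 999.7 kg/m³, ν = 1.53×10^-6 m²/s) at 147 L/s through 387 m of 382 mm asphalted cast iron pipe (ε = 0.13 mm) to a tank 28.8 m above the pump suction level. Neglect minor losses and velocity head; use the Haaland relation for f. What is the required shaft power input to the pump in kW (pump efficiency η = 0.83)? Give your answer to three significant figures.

V = 4Q/(πD²) = 1.283 m/s; Re = 3.20×10^5; ε/D = 3.40×10^-4; f = 0.01699
h_f = f(L/D)V²/2g = 1.443 m
Total head H = z + h_f = 28.8 + 1.443 = 30.24 m
P_hyd = ρgQH = 999.7·9.81·0.147·30.24 = 43.60 kW
P_shaft = P_hyd/η = 43.60/0.83 = 52.53 kW

P_shaft ≈ 52.5 kW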